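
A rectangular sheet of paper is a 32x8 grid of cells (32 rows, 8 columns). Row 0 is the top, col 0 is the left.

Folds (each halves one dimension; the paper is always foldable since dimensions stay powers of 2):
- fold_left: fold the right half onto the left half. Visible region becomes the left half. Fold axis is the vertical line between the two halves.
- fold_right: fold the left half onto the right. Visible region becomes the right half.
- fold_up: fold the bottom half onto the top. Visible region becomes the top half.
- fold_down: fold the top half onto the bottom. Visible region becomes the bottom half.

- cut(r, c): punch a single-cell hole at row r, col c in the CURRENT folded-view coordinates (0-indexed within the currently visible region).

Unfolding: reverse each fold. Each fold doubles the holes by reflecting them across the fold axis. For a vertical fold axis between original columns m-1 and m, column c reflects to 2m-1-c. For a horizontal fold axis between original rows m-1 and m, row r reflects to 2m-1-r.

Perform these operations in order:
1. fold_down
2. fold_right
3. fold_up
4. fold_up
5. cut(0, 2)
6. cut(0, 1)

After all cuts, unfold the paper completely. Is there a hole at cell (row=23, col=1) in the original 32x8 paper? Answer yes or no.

Answer: yes

Derivation:
Op 1 fold_down: fold axis h@16; visible region now rows[16,32) x cols[0,8) = 16x8
Op 2 fold_right: fold axis v@4; visible region now rows[16,32) x cols[4,8) = 16x4
Op 3 fold_up: fold axis h@24; visible region now rows[16,24) x cols[4,8) = 8x4
Op 4 fold_up: fold axis h@20; visible region now rows[16,20) x cols[4,8) = 4x4
Op 5 cut(0, 2): punch at orig (16,6); cuts so far [(16, 6)]; region rows[16,20) x cols[4,8) = 4x4
Op 6 cut(0, 1): punch at orig (16,5); cuts so far [(16, 5), (16, 6)]; region rows[16,20) x cols[4,8) = 4x4
Unfold 1 (reflect across h@20): 4 holes -> [(16, 5), (16, 6), (23, 5), (23, 6)]
Unfold 2 (reflect across h@24): 8 holes -> [(16, 5), (16, 6), (23, 5), (23, 6), (24, 5), (24, 6), (31, 5), (31, 6)]
Unfold 3 (reflect across v@4): 16 holes -> [(16, 1), (16, 2), (16, 5), (16, 6), (23, 1), (23, 2), (23, 5), (23, 6), (24, 1), (24, 2), (24, 5), (24, 6), (31, 1), (31, 2), (31, 5), (31, 6)]
Unfold 4 (reflect across h@16): 32 holes -> [(0, 1), (0, 2), (0, 5), (0, 6), (7, 1), (7, 2), (7, 5), (7, 6), (8, 1), (8, 2), (8, 5), (8, 6), (15, 1), (15, 2), (15, 5), (15, 6), (16, 1), (16, 2), (16, 5), (16, 6), (23, 1), (23, 2), (23, 5), (23, 6), (24, 1), (24, 2), (24, 5), (24, 6), (31, 1), (31, 2), (31, 5), (31, 6)]
Holes: [(0, 1), (0, 2), (0, 5), (0, 6), (7, 1), (7, 2), (7, 5), (7, 6), (8, 1), (8, 2), (8, 5), (8, 6), (15, 1), (15, 2), (15, 5), (15, 6), (16, 1), (16, 2), (16, 5), (16, 6), (23, 1), (23, 2), (23, 5), (23, 6), (24, 1), (24, 2), (24, 5), (24, 6), (31, 1), (31, 2), (31, 5), (31, 6)]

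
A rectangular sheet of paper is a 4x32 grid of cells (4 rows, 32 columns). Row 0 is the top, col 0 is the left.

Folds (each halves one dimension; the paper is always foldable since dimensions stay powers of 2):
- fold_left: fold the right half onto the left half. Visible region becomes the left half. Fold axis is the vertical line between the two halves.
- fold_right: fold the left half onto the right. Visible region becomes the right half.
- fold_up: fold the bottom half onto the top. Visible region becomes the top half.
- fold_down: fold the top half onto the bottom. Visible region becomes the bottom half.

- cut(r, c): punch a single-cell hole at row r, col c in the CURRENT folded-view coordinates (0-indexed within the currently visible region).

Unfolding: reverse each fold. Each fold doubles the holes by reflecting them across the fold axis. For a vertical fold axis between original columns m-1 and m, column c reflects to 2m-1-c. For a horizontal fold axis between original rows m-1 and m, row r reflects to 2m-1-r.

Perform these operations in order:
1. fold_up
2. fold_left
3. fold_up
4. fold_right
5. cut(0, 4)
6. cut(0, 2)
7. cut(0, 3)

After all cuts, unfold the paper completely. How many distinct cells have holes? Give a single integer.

Answer: 48

Derivation:
Op 1 fold_up: fold axis h@2; visible region now rows[0,2) x cols[0,32) = 2x32
Op 2 fold_left: fold axis v@16; visible region now rows[0,2) x cols[0,16) = 2x16
Op 3 fold_up: fold axis h@1; visible region now rows[0,1) x cols[0,16) = 1x16
Op 4 fold_right: fold axis v@8; visible region now rows[0,1) x cols[8,16) = 1x8
Op 5 cut(0, 4): punch at orig (0,12); cuts so far [(0, 12)]; region rows[0,1) x cols[8,16) = 1x8
Op 6 cut(0, 2): punch at orig (0,10); cuts so far [(0, 10), (0, 12)]; region rows[0,1) x cols[8,16) = 1x8
Op 7 cut(0, 3): punch at orig (0,11); cuts so far [(0, 10), (0, 11), (0, 12)]; region rows[0,1) x cols[8,16) = 1x8
Unfold 1 (reflect across v@8): 6 holes -> [(0, 3), (0, 4), (0, 5), (0, 10), (0, 11), (0, 12)]
Unfold 2 (reflect across h@1): 12 holes -> [(0, 3), (0, 4), (0, 5), (0, 10), (0, 11), (0, 12), (1, 3), (1, 4), (1, 5), (1, 10), (1, 11), (1, 12)]
Unfold 3 (reflect across v@16): 24 holes -> [(0, 3), (0, 4), (0, 5), (0, 10), (0, 11), (0, 12), (0, 19), (0, 20), (0, 21), (0, 26), (0, 27), (0, 28), (1, 3), (1, 4), (1, 5), (1, 10), (1, 11), (1, 12), (1, 19), (1, 20), (1, 21), (1, 26), (1, 27), (1, 28)]
Unfold 4 (reflect across h@2): 48 holes -> [(0, 3), (0, 4), (0, 5), (0, 10), (0, 11), (0, 12), (0, 19), (0, 20), (0, 21), (0, 26), (0, 27), (0, 28), (1, 3), (1, 4), (1, 5), (1, 10), (1, 11), (1, 12), (1, 19), (1, 20), (1, 21), (1, 26), (1, 27), (1, 28), (2, 3), (2, 4), (2, 5), (2, 10), (2, 11), (2, 12), (2, 19), (2, 20), (2, 21), (2, 26), (2, 27), (2, 28), (3, 3), (3, 4), (3, 5), (3, 10), (3, 11), (3, 12), (3, 19), (3, 20), (3, 21), (3, 26), (3, 27), (3, 28)]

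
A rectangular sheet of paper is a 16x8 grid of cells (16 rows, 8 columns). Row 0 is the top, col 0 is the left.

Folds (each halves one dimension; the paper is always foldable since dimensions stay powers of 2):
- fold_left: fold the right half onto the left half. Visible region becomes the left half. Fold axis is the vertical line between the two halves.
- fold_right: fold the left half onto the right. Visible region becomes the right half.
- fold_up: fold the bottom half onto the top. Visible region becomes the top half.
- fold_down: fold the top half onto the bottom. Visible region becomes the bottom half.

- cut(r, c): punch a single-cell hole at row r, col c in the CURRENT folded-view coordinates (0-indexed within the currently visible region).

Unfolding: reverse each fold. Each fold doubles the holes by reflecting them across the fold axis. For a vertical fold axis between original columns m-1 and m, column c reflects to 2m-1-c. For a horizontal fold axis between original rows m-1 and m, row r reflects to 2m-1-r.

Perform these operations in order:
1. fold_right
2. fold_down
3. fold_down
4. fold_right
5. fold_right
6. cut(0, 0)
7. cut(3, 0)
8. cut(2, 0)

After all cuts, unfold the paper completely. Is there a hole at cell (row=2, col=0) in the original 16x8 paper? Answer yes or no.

Op 1 fold_right: fold axis v@4; visible region now rows[0,16) x cols[4,8) = 16x4
Op 2 fold_down: fold axis h@8; visible region now rows[8,16) x cols[4,8) = 8x4
Op 3 fold_down: fold axis h@12; visible region now rows[12,16) x cols[4,8) = 4x4
Op 4 fold_right: fold axis v@6; visible region now rows[12,16) x cols[6,8) = 4x2
Op 5 fold_right: fold axis v@7; visible region now rows[12,16) x cols[7,8) = 4x1
Op 6 cut(0, 0): punch at orig (12,7); cuts so far [(12, 7)]; region rows[12,16) x cols[7,8) = 4x1
Op 7 cut(3, 0): punch at orig (15,7); cuts so far [(12, 7), (15, 7)]; region rows[12,16) x cols[7,8) = 4x1
Op 8 cut(2, 0): punch at orig (14,7); cuts so far [(12, 7), (14, 7), (15, 7)]; region rows[12,16) x cols[7,8) = 4x1
Unfold 1 (reflect across v@7): 6 holes -> [(12, 6), (12, 7), (14, 6), (14, 7), (15, 6), (15, 7)]
Unfold 2 (reflect across v@6): 12 holes -> [(12, 4), (12, 5), (12, 6), (12, 7), (14, 4), (14, 5), (14, 6), (14, 7), (15, 4), (15, 5), (15, 6), (15, 7)]
Unfold 3 (reflect across h@12): 24 holes -> [(8, 4), (8, 5), (8, 6), (8, 7), (9, 4), (9, 5), (9, 6), (9, 7), (11, 4), (11, 5), (11, 6), (11, 7), (12, 4), (12, 5), (12, 6), (12, 7), (14, 4), (14, 5), (14, 6), (14, 7), (15, 4), (15, 5), (15, 6), (15, 7)]
Unfold 4 (reflect across h@8): 48 holes -> [(0, 4), (0, 5), (0, 6), (0, 7), (1, 4), (1, 5), (1, 6), (1, 7), (3, 4), (3, 5), (3, 6), (3, 7), (4, 4), (4, 5), (4, 6), (4, 7), (6, 4), (6, 5), (6, 6), (6, 7), (7, 4), (7, 5), (7, 6), (7, 7), (8, 4), (8, 5), (8, 6), (8, 7), (9, 4), (9, 5), (9, 6), (9, 7), (11, 4), (11, 5), (11, 6), (11, 7), (12, 4), (12, 5), (12, 6), (12, 7), (14, 4), (14, 5), (14, 6), (14, 7), (15, 4), (15, 5), (15, 6), (15, 7)]
Unfold 5 (reflect across v@4): 96 holes -> [(0, 0), (0, 1), (0, 2), (0, 3), (0, 4), (0, 5), (0, 6), (0, 7), (1, 0), (1, 1), (1, 2), (1, 3), (1, 4), (1, 5), (1, 6), (1, 7), (3, 0), (3, 1), (3, 2), (3, 3), (3, 4), (3, 5), (3, 6), (3, 7), (4, 0), (4, 1), (4, 2), (4, 3), (4, 4), (4, 5), (4, 6), (4, 7), (6, 0), (6, 1), (6, 2), (6, 3), (6, 4), (6, 5), (6, 6), (6, 7), (7, 0), (7, 1), (7, 2), (7, 3), (7, 4), (7, 5), (7, 6), (7, 7), (8, 0), (8, 1), (8, 2), (8, 3), (8, 4), (8, 5), (8, 6), (8, 7), (9, 0), (9, 1), (9, 2), (9, 3), (9, 4), (9, 5), (9, 6), (9, 7), (11, 0), (11, 1), (11, 2), (11, 3), (11, 4), (11, 5), (11, 6), (11, 7), (12, 0), (12, 1), (12, 2), (12, 3), (12, 4), (12, 5), (12, 6), (12, 7), (14, 0), (14, 1), (14, 2), (14, 3), (14, 4), (14, 5), (14, 6), (14, 7), (15, 0), (15, 1), (15, 2), (15, 3), (15, 4), (15, 5), (15, 6), (15, 7)]
Holes: [(0, 0), (0, 1), (0, 2), (0, 3), (0, 4), (0, 5), (0, 6), (0, 7), (1, 0), (1, 1), (1, 2), (1, 3), (1, 4), (1, 5), (1, 6), (1, 7), (3, 0), (3, 1), (3, 2), (3, 3), (3, 4), (3, 5), (3, 6), (3, 7), (4, 0), (4, 1), (4, 2), (4, 3), (4, 4), (4, 5), (4, 6), (4, 7), (6, 0), (6, 1), (6, 2), (6, 3), (6, 4), (6, 5), (6, 6), (6, 7), (7, 0), (7, 1), (7, 2), (7, 3), (7, 4), (7, 5), (7, 6), (7, 7), (8, 0), (8, 1), (8, 2), (8, 3), (8, 4), (8, 5), (8, 6), (8, 7), (9, 0), (9, 1), (9, 2), (9, 3), (9, 4), (9, 5), (9, 6), (9, 7), (11, 0), (11, 1), (11, 2), (11, 3), (11, 4), (11, 5), (11, 6), (11, 7), (12, 0), (12, 1), (12, 2), (12, 3), (12, 4), (12, 5), (12, 6), (12, 7), (14, 0), (14, 1), (14, 2), (14, 3), (14, 4), (14, 5), (14, 6), (14, 7), (15, 0), (15, 1), (15, 2), (15, 3), (15, 4), (15, 5), (15, 6), (15, 7)]

Answer: no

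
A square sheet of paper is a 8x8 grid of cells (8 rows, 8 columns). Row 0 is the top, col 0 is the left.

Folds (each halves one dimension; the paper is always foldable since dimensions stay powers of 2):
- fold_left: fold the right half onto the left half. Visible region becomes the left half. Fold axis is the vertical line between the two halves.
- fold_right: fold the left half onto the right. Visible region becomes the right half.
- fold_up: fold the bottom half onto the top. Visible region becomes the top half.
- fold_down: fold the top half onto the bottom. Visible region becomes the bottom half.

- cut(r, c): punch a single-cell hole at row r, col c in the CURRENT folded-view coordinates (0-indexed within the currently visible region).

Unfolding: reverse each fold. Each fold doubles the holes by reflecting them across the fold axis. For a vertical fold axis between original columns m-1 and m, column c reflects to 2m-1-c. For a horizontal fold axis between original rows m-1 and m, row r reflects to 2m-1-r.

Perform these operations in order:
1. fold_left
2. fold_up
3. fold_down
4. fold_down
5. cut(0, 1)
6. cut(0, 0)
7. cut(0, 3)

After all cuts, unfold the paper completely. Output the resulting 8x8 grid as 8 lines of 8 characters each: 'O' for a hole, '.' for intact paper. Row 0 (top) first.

Op 1 fold_left: fold axis v@4; visible region now rows[0,8) x cols[0,4) = 8x4
Op 2 fold_up: fold axis h@4; visible region now rows[0,4) x cols[0,4) = 4x4
Op 3 fold_down: fold axis h@2; visible region now rows[2,4) x cols[0,4) = 2x4
Op 4 fold_down: fold axis h@3; visible region now rows[3,4) x cols[0,4) = 1x4
Op 5 cut(0, 1): punch at orig (3,1); cuts so far [(3, 1)]; region rows[3,4) x cols[0,4) = 1x4
Op 6 cut(0, 0): punch at orig (3,0); cuts so far [(3, 0), (3, 1)]; region rows[3,4) x cols[0,4) = 1x4
Op 7 cut(0, 3): punch at orig (3,3); cuts so far [(3, 0), (3, 1), (3, 3)]; region rows[3,4) x cols[0,4) = 1x4
Unfold 1 (reflect across h@3): 6 holes -> [(2, 0), (2, 1), (2, 3), (3, 0), (3, 1), (3, 3)]
Unfold 2 (reflect across h@2): 12 holes -> [(0, 0), (0, 1), (0, 3), (1, 0), (1, 1), (1, 3), (2, 0), (2, 1), (2, 3), (3, 0), (3, 1), (3, 3)]
Unfold 3 (reflect across h@4): 24 holes -> [(0, 0), (0, 1), (0, 3), (1, 0), (1, 1), (1, 3), (2, 0), (2, 1), (2, 3), (3, 0), (3, 1), (3, 3), (4, 0), (4, 1), (4, 3), (5, 0), (5, 1), (5, 3), (6, 0), (6, 1), (6, 3), (7, 0), (7, 1), (7, 3)]
Unfold 4 (reflect across v@4): 48 holes -> [(0, 0), (0, 1), (0, 3), (0, 4), (0, 6), (0, 7), (1, 0), (1, 1), (1, 3), (1, 4), (1, 6), (1, 7), (2, 0), (2, 1), (2, 3), (2, 4), (2, 6), (2, 7), (3, 0), (3, 1), (3, 3), (3, 4), (3, 6), (3, 7), (4, 0), (4, 1), (4, 3), (4, 4), (4, 6), (4, 7), (5, 0), (5, 1), (5, 3), (5, 4), (5, 6), (5, 7), (6, 0), (6, 1), (6, 3), (6, 4), (6, 6), (6, 7), (7, 0), (7, 1), (7, 3), (7, 4), (7, 6), (7, 7)]

Answer: OO.OO.OO
OO.OO.OO
OO.OO.OO
OO.OO.OO
OO.OO.OO
OO.OO.OO
OO.OO.OO
OO.OO.OO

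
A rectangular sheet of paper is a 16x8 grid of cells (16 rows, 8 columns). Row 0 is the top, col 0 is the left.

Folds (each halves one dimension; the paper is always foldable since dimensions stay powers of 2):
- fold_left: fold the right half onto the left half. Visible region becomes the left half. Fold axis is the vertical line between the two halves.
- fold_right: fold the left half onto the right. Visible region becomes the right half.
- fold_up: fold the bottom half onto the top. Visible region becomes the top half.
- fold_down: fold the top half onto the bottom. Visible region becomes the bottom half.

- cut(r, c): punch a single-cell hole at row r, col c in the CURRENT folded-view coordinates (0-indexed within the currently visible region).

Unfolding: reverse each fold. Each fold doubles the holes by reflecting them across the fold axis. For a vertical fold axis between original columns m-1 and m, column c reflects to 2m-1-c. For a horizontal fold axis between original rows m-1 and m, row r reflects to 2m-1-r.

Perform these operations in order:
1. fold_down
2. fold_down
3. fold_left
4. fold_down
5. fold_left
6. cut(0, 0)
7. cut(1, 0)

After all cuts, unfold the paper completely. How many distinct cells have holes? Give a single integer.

Answer: 64

Derivation:
Op 1 fold_down: fold axis h@8; visible region now rows[8,16) x cols[0,8) = 8x8
Op 2 fold_down: fold axis h@12; visible region now rows[12,16) x cols[0,8) = 4x8
Op 3 fold_left: fold axis v@4; visible region now rows[12,16) x cols[0,4) = 4x4
Op 4 fold_down: fold axis h@14; visible region now rows[14,16) x cols[0,4) = 2x4
Op 5 fold_left: fold axis v@2; visible region now rows[14,16) x cols[0,2) = 2x2
Op 6 cut(0, 0): punch at orig (14,0); cuts so far [(14, 0)]; region rows[14,16) x cols[0,2) = 2x2
Op 7 cut(1, 0): punch at orig (15,0); cuts so far [(14, 0), (15, 0)]; region rows[14,16) x cols[0,2) = 2x2
Unfold 1 (reflect across v@2): 4 holes -> [(14, 0), (14, 3), (15, 0), (15, 3)]
Unfold 2 (reflect across h@14): 8 holes -> [(12, 0), (12, 3), (13, 0), (13, 3), (14, 0), (14, 3), (15, 0), (15, 3)]
Unfold 3 (reflect across v@4): 16 holes -> [(12, 0), (12, 3), (12, 4), (12, 7), (13, 0), (13, 3), (13, 4), (13, 7), (14, 0), (14, 3), (14, 4), (14, 7), (15, 0), (15, 3), (15, 4), (15, 7)]
Unfold 4 (reflect across h@12): 32 holes -> [(8, 0), (8, 3), (8, 4), (8, 7), (9, 0), (9, 3), (9, 4), (9, 7), (10, 0), (10, 3), (10, 4), (10, 7), (11, 0), (11, 3), (11, 4), (11, 7), (12, 0), (12, 3), (12, 4), (12, 7), (13, 0), (13, 3), (13, 4), (13, 7), (14, 0), (14, 3), (14, 4), (14, 7), (15, 0), (15, 3), (15, 4), (15, 7)]
Unfold 5 (reflect across h@8): 64 holes -> [(0, 0), (0, 3), (0, 4), (0, 7), (1, 0), (1, 3), (1, 4), (1, 7), (2, 0), (2, 3), (2, 4), (2, 7), (3, 0), (3, 3), (3, 4), (3, 7), (4, 0), (4, 3), (4, 4), (4, 7), (5, 0), (5, 3), (5, 4), (5, 7), (6, 0), (6, 3), (6, 4), (6, 7), (7, 0), (7, 3), (7, 4), (7, 7), (8, 0), (8, 3), (8, 4), (8, 7), (9, 0), (9, 3), (9, 4), (9, 7), (10, 0), (10, 3), (10, 4), (10, 7), (11, 0), (11, 3), (11, 4), (11, 7), (12, 0), (12, 3), (12, 4), (12, 7), (13, 0), (13, 3), (13, 4), (13, 7), (14, 0), (14, 3), (14, 4), (14, 7), (15, 0), (15, 3), (15, 4), (15, 7)]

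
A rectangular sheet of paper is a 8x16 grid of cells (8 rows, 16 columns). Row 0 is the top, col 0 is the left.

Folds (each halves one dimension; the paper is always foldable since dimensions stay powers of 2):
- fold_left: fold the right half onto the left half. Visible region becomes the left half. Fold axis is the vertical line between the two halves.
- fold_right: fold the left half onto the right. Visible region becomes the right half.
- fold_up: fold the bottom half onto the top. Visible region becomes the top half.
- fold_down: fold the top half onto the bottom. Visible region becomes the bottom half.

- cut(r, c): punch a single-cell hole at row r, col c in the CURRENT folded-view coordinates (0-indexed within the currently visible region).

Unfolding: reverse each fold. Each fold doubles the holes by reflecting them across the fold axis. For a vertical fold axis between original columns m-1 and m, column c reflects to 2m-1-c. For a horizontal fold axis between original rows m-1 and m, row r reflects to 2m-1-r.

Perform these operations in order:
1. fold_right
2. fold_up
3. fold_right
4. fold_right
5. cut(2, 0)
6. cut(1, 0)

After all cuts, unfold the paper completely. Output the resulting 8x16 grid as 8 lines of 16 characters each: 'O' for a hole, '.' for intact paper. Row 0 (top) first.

Op 1 fold_right: fold axis v@8; visible region now rows[0,8) x cols[8,16) = 8x8
Op 2 fold_up: fold axis h@4; visible region now rows[0,4) x cols[8,16) = 4x8
Op 3 fold_right: fold axis v@12; visible region now rows[0,4) x cols[12,16) = 4x4
Op 4 fold_right: fold axis v@14; visible region now rows[0,4) x cols[14,16) = 4x2
Op 5 cut(2, 0): punch at orig (2,14); cuts so far [(2, 14)]; region rows[0,4) x cols[14,16) = 4x2
Op 6 cut(1, 0): punch at orig (1,14); cuts so far [(1, 14), (2, 14)]; region rows[0,4) x cols[14,16) = 4x2
Unfold 1 (reflect across v@14): 4 holes -> [(1, 13), (1, 14), (2, 13), (2, 14)]
Unfold 2 (reflect across v@12): 8 holes -> [(1, 9), (1, 10), (1, 13), (1, 14), (2, 9), (2, 10), (2, 13), (2, 14)]
Unfold 3 (reflect across h@4): 16 holes -> [(1, 9), (1, 10), (1, 13), (1, 14), (2, 9), (2, 10), (2, 13), (2, 14), (5, 9), (5, 10), (5, 13), (5, 14), (6, 9), (6, 10), (6, 13), (6, 14)]
Unfold 4 (reflect across v@8): 32 holes -> [(1, 1), (1, 2), (1, 5), (1, 6), (1, 9), (1, 10), (1, 13), (1, 14), (2, 1), (2, 2), (2, 5), (2, 6), (2, 9), (2, 10), (2, 13), (2, 14), (5, 1), (5, 2), (5, 5), (5, 6), (5, 9), (5, 10), (5, 13), (5, 14), (6, 1), (6, 2), (6, 5), (6, 6), (6, 9), (6, 10), (6, 13), (6, 14)]

Answer: ................
.OO..OO..OO..OO.
.OO..OO..OO..OO.
................
................
.OO..OO..OO..OO.
.OO..OO..OO..OO.
................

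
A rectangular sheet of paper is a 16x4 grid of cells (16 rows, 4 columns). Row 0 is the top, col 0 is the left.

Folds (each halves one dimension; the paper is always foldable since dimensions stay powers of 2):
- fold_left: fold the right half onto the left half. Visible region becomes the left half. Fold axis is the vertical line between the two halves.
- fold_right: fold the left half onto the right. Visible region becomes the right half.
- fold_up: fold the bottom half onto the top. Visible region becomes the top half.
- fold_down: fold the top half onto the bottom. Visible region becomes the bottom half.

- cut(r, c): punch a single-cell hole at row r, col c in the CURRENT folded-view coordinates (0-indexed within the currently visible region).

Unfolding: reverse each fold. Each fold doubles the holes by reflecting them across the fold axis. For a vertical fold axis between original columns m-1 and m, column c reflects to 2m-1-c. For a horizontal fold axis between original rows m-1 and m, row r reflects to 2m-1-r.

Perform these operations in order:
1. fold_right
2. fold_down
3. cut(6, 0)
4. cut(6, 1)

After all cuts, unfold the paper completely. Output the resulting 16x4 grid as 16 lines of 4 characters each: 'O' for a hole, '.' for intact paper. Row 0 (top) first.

Answer: ....
OOOO
....
....
....
....
....
....
....
....
....
....
....
....
OOOO
....

Derivation:
Op 1 fold_right: fold axis v@2; visible region now rows[0,16) x cols[2,4) = 16x2
Op 2 fold_down: fold axis h@8; visible region now rows[8,16) x cols[2,4) = 8x2
Op 3 cut(6, 0): punch at orig (14,2); cuts so far [(14, 2)]; region rows[8,16) x cols[2,4) = 8x2
Op 4 cut(6, 1): punch at orig (14,3); cuts so far [(14, 2), (14, 3)]; region rows[8,16) x cols[2,4) = 8x2
Unfold 1 (reflect across h@8): 4 holes -> [(1, 2), (1, 3), (14, 2), (14, 3)]
Unfold 2 (reflect across v@2): 8 holes -> [(1, 0), (1, 1), (1, 2), (1, 3), (14, 0), (14, 1), (14, 2), (14, 3)]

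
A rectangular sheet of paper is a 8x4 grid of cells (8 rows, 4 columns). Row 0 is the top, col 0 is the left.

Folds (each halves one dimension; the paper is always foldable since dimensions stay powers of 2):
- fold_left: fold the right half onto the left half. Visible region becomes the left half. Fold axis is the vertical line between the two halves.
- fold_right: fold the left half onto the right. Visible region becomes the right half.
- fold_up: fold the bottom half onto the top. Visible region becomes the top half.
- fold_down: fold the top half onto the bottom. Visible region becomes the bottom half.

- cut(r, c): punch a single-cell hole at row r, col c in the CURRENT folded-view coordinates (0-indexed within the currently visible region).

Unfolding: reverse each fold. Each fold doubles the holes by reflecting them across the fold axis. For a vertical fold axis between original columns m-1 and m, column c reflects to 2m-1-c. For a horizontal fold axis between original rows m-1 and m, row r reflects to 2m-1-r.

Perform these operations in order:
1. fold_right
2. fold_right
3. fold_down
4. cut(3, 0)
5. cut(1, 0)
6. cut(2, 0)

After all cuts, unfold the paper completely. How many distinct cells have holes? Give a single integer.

Answer: 24

Derivation:
Op 1 fold_right: fold axis v@2; visible region now rows[0,8) x cols[2,4) = 8x2
Op 2 fold_right: fold axis v@3; visible region now rows[0,8) x cols[3,4) = 8x1
Op 3 fold_down: fold axis h@4; visible region now rows[4,8) x cols[3,4) = 4x1
Op 4 cut(3, 0): punch at orig (7,3); cuts so far [(7, 3)]; region rows[4,8) x cols[3,4) = 4x1
Op 5 cut(1, 0): punch at orig (5,3); cuts so far [(5, 3), (7, 3)]; region rows[4,8) x cols[3,4) = 4x1
Op 6 cut(2, 0): punch at orig (6,3); cuts so far [(5, 3), (6, 3), (7, 3)]; region rows[4,8) x cols[3,4) = 4x1
Unfold 1 (reflect across h@4): 6 holes -> [(0, 3), (1, 3), (2, 3), (5, 3), (6, 3), (7, 3)]
Unfold 2 (reflect across v@3): 12 holes -> [(0, 2), (0, 3), (1, 2), (1, 3), (2, 2), (2, 3), (5, 2), (5, 3), (6, 2), (6, 3), (7, 2), (7, 3)]
Unfold 3 (reflect across v@2): 24 holes -> [(0, 0), (0, 1), (0, 2), (0, 3), (1, 0), (1, 1), (1, 2), (1, 3), (2, 0), (2, 1), (2, 2), (2, 3), (5, 0), (5, 1), (5, 2), (5, 3), (6, 0), (6, 1), (6, 2), (6, 3), (7, 0), (7, 1), (7, 2), (7, 3)]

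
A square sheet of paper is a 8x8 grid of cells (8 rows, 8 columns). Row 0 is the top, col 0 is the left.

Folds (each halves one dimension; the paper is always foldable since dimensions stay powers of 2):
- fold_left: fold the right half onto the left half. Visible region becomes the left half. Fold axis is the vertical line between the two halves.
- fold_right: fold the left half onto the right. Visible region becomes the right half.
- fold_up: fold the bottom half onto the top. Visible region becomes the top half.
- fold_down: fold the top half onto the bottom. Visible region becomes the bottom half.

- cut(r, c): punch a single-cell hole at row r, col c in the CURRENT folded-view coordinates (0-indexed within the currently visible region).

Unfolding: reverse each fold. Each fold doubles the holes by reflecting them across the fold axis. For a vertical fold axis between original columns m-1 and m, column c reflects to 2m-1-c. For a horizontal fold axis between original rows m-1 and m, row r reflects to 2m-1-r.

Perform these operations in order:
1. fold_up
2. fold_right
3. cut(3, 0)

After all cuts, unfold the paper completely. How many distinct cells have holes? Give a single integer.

Answer: 4

Derivation:
Op 1 fold_up: fold axis h@4; visible region now rows[0,4) x cols[0,8) = 4x8
Op 2 fold_right: fold axis v@4; visible region now rows[0,4) x cols[4,8) = 4x4
Op 3 cut(3, 0): punch at orig (3,4); cuts so far [(3, 4)]; region rows[0,4) x cols[4,8) = 4x4
Unfold 1 (reflect across v@4): 2 holes -> [(3, 3), (3, 4)]
Unfold 2 (reflect across h@4): 4 holes -> [(3, 3), (3, 4), (4, 3), (4, 4)]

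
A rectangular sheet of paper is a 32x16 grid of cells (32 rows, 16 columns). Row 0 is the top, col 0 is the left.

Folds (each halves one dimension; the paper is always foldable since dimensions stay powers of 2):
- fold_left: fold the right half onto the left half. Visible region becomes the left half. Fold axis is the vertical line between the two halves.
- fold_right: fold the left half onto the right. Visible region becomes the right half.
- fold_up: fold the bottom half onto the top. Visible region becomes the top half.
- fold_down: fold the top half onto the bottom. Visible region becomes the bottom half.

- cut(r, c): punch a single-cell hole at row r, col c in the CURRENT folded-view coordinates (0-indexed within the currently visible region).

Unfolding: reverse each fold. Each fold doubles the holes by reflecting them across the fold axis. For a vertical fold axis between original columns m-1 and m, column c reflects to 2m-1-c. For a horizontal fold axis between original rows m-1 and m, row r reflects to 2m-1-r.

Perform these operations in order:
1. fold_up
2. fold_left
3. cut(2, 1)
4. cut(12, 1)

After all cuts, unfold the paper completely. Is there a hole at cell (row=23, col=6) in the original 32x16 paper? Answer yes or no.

Answer: no

Derivation:
Op 1 fold_up: fold axis h@16; visible region now rows[0,16) x cols[0,16) = 16x16
Op 2 fold_left: fold axis v@8; visible region now rows[0,16) x cols[0,8) = 16x8
Op 3 cut(2, 1): punch at orig (2,1); cuts so far [(2, 1)]; region rows[0,16) x cols[0,8) = 16x8
Op 4 cut(12, 1): punch at orig (12,1); cuts so far [(2, 1), (12, 1)]; region rows[0,16) x cols[0,8) = 16x8
Unfold 1 (reflect across v@8): 4 holes -> [(2, 1), (2, 14), (12, 1), (12, 14)]
Unfold 2 (reflect across h@16): 8 holes -> [(2, 1), (2, 14), (12, 1), (12, 14), (19, 1), (19, 14), (29, 1), (29, 14)]
Holes: [(2, 1), (2, 14), (12, 1), (12, 14), (19, 1), (19, 14), (29, 1), (29, 14)]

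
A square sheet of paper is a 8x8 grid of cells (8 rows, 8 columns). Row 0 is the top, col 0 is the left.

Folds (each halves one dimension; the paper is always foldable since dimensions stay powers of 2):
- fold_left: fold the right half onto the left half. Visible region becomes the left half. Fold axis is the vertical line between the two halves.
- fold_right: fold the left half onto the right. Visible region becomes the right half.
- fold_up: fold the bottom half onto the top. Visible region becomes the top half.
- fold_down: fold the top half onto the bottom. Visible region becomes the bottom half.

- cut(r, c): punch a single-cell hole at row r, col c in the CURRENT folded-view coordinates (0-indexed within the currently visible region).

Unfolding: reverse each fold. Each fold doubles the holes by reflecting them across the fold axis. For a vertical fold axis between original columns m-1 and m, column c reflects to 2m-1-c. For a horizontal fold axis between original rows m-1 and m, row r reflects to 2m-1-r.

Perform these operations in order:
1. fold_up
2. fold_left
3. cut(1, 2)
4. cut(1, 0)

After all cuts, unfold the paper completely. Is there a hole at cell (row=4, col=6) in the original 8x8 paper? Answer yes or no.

Answer: no

Derivation:
Op 1 fold_up: fold axis h@4; visible region now rows[0,4) x cols[0,8) = 4x8
Op 2 fold_left: fold axis v@4; visible region now rows[0,4) x cols[0,4) = 4x4
Op 3 cut(1, 2): punch at orig (1,2); cuts so far [(1, 2)]; region rows[0,4) x cols[0,4) = 4x4
Op 4 cut(1, 0): punch at orig (1,0); cuts so far [(1, 0), (1, 2)]; region rows[0,4) x cols[0,4) = 4x4
Unfold 1 (reflect across v@4): 4 holes -> [(1, 0), (1, 2), (1, 5), (1, 7)]
Unfold 2 (reflect across h@4): 8 holes -> [(1, 0), (1, 2), (1, 5), (1, 7), (6, 0), (6, 2), (6, 5), (6, 7)]
Holes: [(1, 0), (1, 2), (1, 5), (1, 7), (6, 0), (6, 2), (6, 5), (6, 7)]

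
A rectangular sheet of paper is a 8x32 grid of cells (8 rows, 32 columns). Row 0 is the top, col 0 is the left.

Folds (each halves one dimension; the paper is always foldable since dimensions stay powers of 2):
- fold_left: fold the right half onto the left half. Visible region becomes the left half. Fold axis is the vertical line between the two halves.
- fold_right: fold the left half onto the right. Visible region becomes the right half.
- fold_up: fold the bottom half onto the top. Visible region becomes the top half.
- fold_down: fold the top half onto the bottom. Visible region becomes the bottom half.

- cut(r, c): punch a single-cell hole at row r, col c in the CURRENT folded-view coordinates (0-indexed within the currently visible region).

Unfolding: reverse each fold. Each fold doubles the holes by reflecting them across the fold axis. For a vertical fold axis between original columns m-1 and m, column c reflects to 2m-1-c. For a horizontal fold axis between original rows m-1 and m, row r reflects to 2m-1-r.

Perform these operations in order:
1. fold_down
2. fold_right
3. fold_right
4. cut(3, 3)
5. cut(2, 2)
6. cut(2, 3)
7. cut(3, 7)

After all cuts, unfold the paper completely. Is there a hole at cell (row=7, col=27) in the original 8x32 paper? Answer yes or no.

Op 1 fold_down: fold axis h@4; visible region now rows[4,8) x cols[0,32) = 4x32
Op 2 fold_right: fold axis v@16; visible region now rows[4,8) x cols[16,32) = 4x16
Op 3 fold_right: fold axis v@24; visible region now rows[4,8) x cols[24,32) = 4x8
Op 4 cut(3, 3): punch at orig (7,27); cuts so far [(7, 27)]; region rows[4,8) x cols[24,32) = 4x8
Op 5 cut(2, 2): punch at orig (6,26); cuts so far [(6, 26), (7, 27)]; region rows[4,8) x cols[24,32) = 4x8
Op 6 cut(2, 3): punch at orig (6,27); cuts so far [(6, 26), (6, 27), (7, 27)]; region rows[4,8) x cols[24,32) = 4x8
Op 7 cut(3, 7): punch at orig (7,31); cuts so far [(6, 26), (6, 27), (7, 27), (7, 31)]; region rows[4,8) x cols[24,32) = 4x8
Unfold 1 (reflect across v@24): 8 holes -> [(6, 20), (6, 21), (6, 26), (6, 27), (7, 16), (7, 20), (7, 27), (7, 31)]
Unfold 2 (reflect across v@16): 16 holes -> [(6, 4), (6, 5), (6, 10), (6, 11), (6, 20), (6, 21), (6, 26), (6, 27), (7, 0), (7, 4), (7, 11), (7, 15), (7, 16), (7, 20), (7, 27), (7, 31)]
Unfold 3 (reflect across h@4): 32 holes -> [(0, 0), (0, 4), (0, 11), (0, 15), (0, 16), (0, 20), (0, 27), (0, 31), (1, 4), (1, 5), (1, 10), (1, 11), (1, 20), (1, 21), (1, 26), (1, 27), (6, 4), (6, 5), (6, 10), (6, 11), (6, 20), (6, 21), (6, 26), (6, 27), (7, 0), (7, 4), (7, 11), (7, 15), (7, 16), (7, 20), (7, 27), (7, 31)]
Holes: [(0, 0), (0, 4), (0, 11), (0, 15), (0, 16), (0, 20), (0, 27), (0, 31), (1, 4), (1, 5), (1, 10), (1, 11), (1, 20), (1, 21), (1, 26), (1, 27), (6, 4), (6, 5), (6, 10), (6, 11), (6, 20), (6, 21), (6, 26), (6, 27), (7, 0), (7, 4), (7, 11), (7, 15), (7, 16), (7, 20), (7, 27), (7, 31)]

Answer: yes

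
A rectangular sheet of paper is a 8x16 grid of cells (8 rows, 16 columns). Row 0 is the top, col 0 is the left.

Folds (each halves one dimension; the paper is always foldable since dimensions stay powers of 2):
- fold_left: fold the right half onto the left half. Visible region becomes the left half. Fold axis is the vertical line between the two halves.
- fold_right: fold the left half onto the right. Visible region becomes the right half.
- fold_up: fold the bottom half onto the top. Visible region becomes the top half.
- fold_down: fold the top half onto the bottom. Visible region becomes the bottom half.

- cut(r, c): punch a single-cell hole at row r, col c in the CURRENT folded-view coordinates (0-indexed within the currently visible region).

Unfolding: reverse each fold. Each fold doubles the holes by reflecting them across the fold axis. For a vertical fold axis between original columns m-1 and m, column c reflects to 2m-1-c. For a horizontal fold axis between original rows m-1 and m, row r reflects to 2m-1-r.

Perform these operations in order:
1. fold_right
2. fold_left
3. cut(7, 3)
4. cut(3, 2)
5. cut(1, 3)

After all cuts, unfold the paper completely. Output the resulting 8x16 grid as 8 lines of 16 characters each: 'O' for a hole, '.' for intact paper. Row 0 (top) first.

Answer: ................
...OO......OO...
................
..O..O....O..O..
................
................
................
...OO......OO...

Derivation:
Op 1 fold_right: fold axis v@8; visible region now rows[0,8) x cols[8,16) = 8x8
Op 2 fold_left: fold axis v@12; visible region now rows[0,8) x cols[8,12) = 8x4
Op 3 cut(7, 3): punch at orig (7,11); cuts so far [(7, 11)]; region rows[0,8) x cols[8,12) = 8x4
Op 4 cut(3, 2): punch at orig (3,10); cuts so far [(3, 10), (7, 11)]; region rows[0,8) x cols[8,12) = 8x4
Op 5 cut(1, 3): punch at orig (1,11); cuts so far [(1, 11), (3, 10), (7, 11)]; region rows[0,8) x cols[8,12) = 8x4
Unfold 1 (reflect across v@12): 6 holes -> [(1, 11), (1, 12), (3, 10), (3, 13), (7, 11), (7, 12)]
Unfold 2 (reflect across v@8): 12 holes -> [(1, 3), (1, 4), (1, 11), (1, 12), (3, 2), (3, 5), (3, 10), (3, 13), (7, 3), (7, 4), (7, 11), (7, 12)]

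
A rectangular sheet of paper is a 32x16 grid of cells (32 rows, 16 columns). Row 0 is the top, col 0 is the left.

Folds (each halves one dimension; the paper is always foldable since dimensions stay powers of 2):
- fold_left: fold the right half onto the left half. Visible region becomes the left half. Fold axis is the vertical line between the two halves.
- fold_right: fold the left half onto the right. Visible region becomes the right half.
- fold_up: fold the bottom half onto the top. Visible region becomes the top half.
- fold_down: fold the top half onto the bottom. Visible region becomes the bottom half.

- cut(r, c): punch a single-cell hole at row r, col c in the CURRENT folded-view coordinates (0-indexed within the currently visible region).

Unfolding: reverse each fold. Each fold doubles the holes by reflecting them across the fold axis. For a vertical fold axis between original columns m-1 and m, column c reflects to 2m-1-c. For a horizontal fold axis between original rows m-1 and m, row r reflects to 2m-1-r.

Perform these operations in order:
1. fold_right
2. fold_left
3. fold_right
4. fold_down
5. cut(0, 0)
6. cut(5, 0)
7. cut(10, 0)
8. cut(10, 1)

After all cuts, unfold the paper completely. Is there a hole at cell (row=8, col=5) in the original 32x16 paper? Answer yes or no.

Answer: no

Derivation:
Op 1 fold_right: fold axis v@8; visible region now rows[0,32) x cols[8,16) = 32x8
Op 2 fold_left: fold axis v@12; visible region now rows[0,32) x cols[8,12) = 32x4
Op 3 fold_right: fold axis v@10; visible region now rows[0,32) x cols[10,12) = 32x2
Op 4 fold_down: fold axis h@16; visible region now rows[16,32) x cols[10,12) = 16x2
Op 5 cut(0, 0): punch at orig (16,10); cuts so far [(16, 10)]; region rows[16,32) x cols[10,12) = 16x2
Op 6 cut(5, 0): punch at orig (21,10); cuts so far [(16, 10), (21, 10)]; region rows[16,32) x cols[10,12) = 16x2
Op 7 cut(10, 0): punch at orig (26,10); cuts so far [(16, 10), (21, 10), (26, 10)]; region rows[16,32) x cols[10,12) = 16x2
Op 8 cut(10, 1): punch at orig (26,11); cuts so far [(16, 10), (21, 10), (26, 10), (26, 11)]; region rows[16,32) x cols[10,12) = 16x2
Unfold 1 (reflect across h@16): 8 holes -> [(5, 10), (5, 11), (10, 10), (15, 10), (16, 10), (21, 10), (26, 10), (26, 11)]
Unfold 2 (reflect across v@10): 16 holes -> [(5, 8), (5, 9), (5, 10), (5, 11), (10, 9), (10, 10), (15, 9), (15, 10), (16, 9), (16, 10), (21, 9), (21, 10), (26, 8), (26, 9), (26, 10), (26, 11)]
Unfold 3 (reflect across v@12): 32 holes -> [(5, 8), (5, 9), (5, 10), (5, 11), (5, 12), (5, 13), (5, 14), (5, 15), (10, 9), (10, 10), (10, 13), (10, 14), (15, 9), (15, 10), (15, 13), (15, 14), (16, 9), (16, 10), (16, 13), (16, 14), (21, 9), (21, 10), (21, 13), (21, 14), (26, 8), (26, 9), (26, 10), (26, 11), (26, 12), (26, 13), (26, 14), (26, 15)]
Unfold 4 (reflect across v@8): 64 holes -> [(5, 0), (5, 1), (5, 2), (5, 3), (5, 4), (5, 5), (5, 6), (5, 7), (5, 8), (5, 9), (5, 10), (5, 11), (5, 12), (5, 13), (5, 14), (5, 15), (10, 1), (10, 2), (10, 5), (10, 6), (10, 9), (10, 10), (10, 13), (10, 14), (15, 1), (15, 2), (15, 5), (15, 6), (15, 9), (15, 10), (15, 13), (15, 14), (16, 1), (16, 2), (16, 5), (16, 6), (16, 9), (16, 10), (16, 13), (16, 14), (21, 1), (21, 2), (21, 5), (21, 6), (21, 9), (21, 10), (21, 13), (21, 14), (26, 0), (26, 1), (26, 2), (26, 3), (26, 4), (26, 5), (26, 6), (26, 7), (26, 8), (26, 9), (26, 10), (26, 11), (26, 12), (26, 13), (26, 14), (26, 15)]
Holes: [(5, 0), (5, 1), (5, 2), (5, 3), (5, 4), (5, 5), (5, 6), (5, 7), (5, 8), (5, 9), (5, 10), (5, 11), (5, 12), (5, 13), (5, 14), (5, 15), (10, 1), (10, 2), (10, 5), (10, 6), (10, 9), (10, 10), (10, 13), (10, 14), (15, 1), (15, 2), (15, 5), (15, 6), (15, 9), (15, 10), (15, 13), (15, 14), (16, 1), (16, 2), (16, 5), (16, 6), (16, 9), (16, 10), (16, 13), (16, 14), (21, 1), (21, 2), (21, 5), (21, 6), (21, 9), (21, 10), (21, 13), (21, 14), (26, 0), (26, 1), (26, 2), (26, 3), (26, 4), (26, 5), (26, 6), (26, 7), (26, 8), (26, 9), (26, 10), (26, 11), (26, 12), (26, 13), (26, 14), (26, 15)]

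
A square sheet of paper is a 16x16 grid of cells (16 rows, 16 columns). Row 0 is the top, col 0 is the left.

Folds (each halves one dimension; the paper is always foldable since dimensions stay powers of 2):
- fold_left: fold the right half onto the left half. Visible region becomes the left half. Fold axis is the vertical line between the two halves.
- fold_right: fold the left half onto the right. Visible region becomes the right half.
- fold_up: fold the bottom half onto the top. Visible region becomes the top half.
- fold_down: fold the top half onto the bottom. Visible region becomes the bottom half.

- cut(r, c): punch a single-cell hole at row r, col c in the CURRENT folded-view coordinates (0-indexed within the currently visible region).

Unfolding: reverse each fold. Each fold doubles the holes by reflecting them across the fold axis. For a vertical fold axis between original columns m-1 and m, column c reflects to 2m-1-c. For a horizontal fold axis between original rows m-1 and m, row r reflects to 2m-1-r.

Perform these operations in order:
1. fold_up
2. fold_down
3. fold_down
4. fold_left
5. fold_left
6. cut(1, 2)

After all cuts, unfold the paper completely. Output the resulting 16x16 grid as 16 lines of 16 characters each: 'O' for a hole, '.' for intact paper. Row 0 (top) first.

Answer: ..O..O....O..O..
................
................
..O..O....O..O..
..O..O....O..O..
................
................
..O..O....O..O..
..O..O....O..O..
................
................
..O..O....O..O..
..O..O....O..O..
................
................
..O..O....O..O..

Derivation:
Op 1 fold_up: fold axis h@8; visible region now rows[0,8) x cols[0,16) = 8x16
Op 2 fold_down: fold axis h@4; visible region now rows[4,8) x cols[0,16) = 4x16
Op 3 fold_down: fold axis h@6; visible region now rows[6,8) x cols[0,16) = 2x16
Op 4 fold_left: fold axis v@8; visible region now rows[6,8) x cols[0,8) = 2x8
Op 5 fold_left: fold axis v@4; visible region now rows[6,8) x cols[0,4) = 2x4
Op 6 cut(1, 2): punch at orig (7,2); cuts so far [(7, 2)]; region rows[6,8) x cols[0,4) = 2x4
Unfold 1 (reflect across v@4): 2 holes -> [(7, 2), (7, 5)]
Unfold 2 (reflect across v@8): 4 holes -> [(7, 2), (7, 5), (7, 10), (7, 13)]
Unfold 3 (reflect across h@6): 8 holes -> [(4, 2), (4, 5), (4, 10), (4, 13), (7, 2), (7, 5), (7, 10), (7, 13)]
Unfold 4 (reflect across h@4): 16 holes -> [(0, 2), (0, 5), (0, 10), (0, 13), (3, 2), (3, 5), (3, 10), (3, 13), (4, 2), (4, 5), (4, 10), (4, 13), (7, 2), (7, 5), (7, 10), (7, 13)]
Unfold 5 (reflect across h@8): 32 holes -> [(0, 2), (0, 5), (0, 10), (0, 13), (3, 2), (3, 5), (3, 10), (3, 13), (4, 2), (4, 5), (4, 10), (4, 13), (7, 2), (7, 5), (7, 10), (7, 13), (8, 2), (8, 5), (8, 10), (8, 13), (11, 2), (11, 5), (11, 10), (11, 13), (12, 2), (12, 5), (12, 10), (12, 13), (15, 2), (15, 5), (15, 10), (15, 13)]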